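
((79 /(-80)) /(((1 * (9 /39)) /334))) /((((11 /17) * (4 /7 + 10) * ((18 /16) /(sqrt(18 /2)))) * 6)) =-20409571 /219780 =-92.86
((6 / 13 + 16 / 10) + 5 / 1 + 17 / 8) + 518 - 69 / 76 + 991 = 14990713 / 9880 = 1517.28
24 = 24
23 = 23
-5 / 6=-0.83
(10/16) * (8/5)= 1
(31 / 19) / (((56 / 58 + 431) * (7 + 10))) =899 / 4046221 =0.00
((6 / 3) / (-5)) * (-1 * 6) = 12 / 5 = 2.40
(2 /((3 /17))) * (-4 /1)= -136 /3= -45.33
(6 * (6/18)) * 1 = 2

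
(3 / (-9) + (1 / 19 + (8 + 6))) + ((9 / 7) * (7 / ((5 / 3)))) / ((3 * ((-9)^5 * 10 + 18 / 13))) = 3334947739 / 243084480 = 13.72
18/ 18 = 1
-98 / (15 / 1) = -98 / 15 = -6.53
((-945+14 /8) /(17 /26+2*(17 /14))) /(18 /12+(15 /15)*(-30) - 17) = 343 /51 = 6.73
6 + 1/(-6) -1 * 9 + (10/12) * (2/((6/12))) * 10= 181/6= 30.17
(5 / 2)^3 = 15.62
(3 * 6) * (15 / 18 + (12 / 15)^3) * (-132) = -399564 / 125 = -3196.51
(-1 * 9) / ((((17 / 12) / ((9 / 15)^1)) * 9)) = -36 / 85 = -0.42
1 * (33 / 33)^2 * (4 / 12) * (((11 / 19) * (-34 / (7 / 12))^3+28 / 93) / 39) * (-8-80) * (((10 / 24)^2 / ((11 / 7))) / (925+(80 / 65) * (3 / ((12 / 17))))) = 868490346250 / 84810905739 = 10.24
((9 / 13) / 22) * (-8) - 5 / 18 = -1363 / 2574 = -0.53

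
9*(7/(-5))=-63/5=-12.60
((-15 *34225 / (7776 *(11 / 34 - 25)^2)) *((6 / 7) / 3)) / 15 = -0.00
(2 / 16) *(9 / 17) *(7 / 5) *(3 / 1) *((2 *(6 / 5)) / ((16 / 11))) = 6237 / 13600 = 0.46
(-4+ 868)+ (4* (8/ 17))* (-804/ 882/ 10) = 10793536/ 12495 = 863.83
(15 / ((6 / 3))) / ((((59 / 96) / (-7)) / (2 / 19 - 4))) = 372960 / 1121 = 332.70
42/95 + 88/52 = 2.13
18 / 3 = 6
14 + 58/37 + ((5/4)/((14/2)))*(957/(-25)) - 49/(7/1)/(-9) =443339/46620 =9.51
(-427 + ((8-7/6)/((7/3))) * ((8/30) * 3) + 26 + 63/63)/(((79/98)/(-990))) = 38580696/79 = 488363.24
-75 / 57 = -25 / 19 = -1.32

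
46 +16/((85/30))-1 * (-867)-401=8800/17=517.65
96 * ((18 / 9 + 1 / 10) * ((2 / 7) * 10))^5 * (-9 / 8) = -839808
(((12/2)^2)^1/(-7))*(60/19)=-2160/133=-16.24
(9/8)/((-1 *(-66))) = 3/176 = 0.02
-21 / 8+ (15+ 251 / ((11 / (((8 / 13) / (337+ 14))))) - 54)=-41.58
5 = 5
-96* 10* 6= -5760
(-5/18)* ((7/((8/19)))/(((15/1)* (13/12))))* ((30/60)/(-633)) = 133/592488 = 0.00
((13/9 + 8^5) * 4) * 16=18875200/9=2097244.44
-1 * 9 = -9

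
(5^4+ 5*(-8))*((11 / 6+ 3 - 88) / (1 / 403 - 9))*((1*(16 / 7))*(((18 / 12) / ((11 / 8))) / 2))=941133960 / 139601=6741.60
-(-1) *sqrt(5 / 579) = sqrt(2895) / 579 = 0.09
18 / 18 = 1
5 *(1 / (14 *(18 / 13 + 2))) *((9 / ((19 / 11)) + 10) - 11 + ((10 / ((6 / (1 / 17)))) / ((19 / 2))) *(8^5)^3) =259884566568250 / 6783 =38314103872.66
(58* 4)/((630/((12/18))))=232/945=0.25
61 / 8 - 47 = -315 / 8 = -39.38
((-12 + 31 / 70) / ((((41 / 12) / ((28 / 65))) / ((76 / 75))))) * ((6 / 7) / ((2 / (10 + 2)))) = -17707392 / 2331875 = -7.59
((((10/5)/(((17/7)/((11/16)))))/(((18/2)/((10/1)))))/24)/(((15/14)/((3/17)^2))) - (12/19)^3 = -0.25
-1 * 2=-2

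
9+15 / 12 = 41 / 4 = 10.25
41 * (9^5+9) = 2421378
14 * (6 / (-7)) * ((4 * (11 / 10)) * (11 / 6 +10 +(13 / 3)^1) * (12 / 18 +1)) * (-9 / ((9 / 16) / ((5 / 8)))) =14226.67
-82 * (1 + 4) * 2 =-820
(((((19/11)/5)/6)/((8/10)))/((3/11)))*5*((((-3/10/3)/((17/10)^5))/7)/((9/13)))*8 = -12350000/805058919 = -0.02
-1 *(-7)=7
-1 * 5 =-5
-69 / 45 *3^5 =-1863 / 5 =-372.60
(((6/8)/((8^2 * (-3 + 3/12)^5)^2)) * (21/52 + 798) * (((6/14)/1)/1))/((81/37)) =390128/337186519813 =0.00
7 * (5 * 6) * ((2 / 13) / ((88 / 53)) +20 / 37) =1407105 / 10582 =132.97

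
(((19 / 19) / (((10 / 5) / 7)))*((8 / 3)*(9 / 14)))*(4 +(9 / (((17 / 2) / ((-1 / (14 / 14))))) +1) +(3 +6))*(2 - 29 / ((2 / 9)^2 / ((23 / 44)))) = -805125 / 34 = -23680.15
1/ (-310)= -1/ 310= -0.00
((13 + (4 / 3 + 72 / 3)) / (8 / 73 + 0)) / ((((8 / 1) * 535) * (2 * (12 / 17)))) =28543 / 493056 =0.06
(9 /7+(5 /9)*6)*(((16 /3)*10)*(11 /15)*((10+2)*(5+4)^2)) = 175597.71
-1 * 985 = -985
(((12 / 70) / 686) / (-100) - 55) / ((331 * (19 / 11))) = -0.10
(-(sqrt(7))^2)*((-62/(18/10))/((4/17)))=18445/18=1024.72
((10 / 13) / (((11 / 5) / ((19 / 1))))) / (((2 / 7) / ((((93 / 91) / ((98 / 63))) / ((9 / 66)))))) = 132525 / 1183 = 112.02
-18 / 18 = -1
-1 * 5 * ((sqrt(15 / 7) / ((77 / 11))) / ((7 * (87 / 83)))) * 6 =-830 * sqrt(105) / 9947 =-0.86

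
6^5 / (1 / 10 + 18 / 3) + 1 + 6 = 78187 / 61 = 1281.75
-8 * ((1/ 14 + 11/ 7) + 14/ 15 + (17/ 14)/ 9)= -976/ 45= -21.69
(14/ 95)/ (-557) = -14/ 52915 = -0.00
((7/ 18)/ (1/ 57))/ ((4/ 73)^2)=7382.89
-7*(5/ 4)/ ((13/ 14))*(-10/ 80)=245/ 208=1.18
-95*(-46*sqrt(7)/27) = 4370*sqrt(7)/27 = 428.22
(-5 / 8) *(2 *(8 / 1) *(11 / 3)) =-110 / 3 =-36.67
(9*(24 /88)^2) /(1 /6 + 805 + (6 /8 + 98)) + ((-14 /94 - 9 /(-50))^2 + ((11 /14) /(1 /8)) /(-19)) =-317277055071341 /964011857847500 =-0.33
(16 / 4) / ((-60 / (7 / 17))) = -7 / 255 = -0.03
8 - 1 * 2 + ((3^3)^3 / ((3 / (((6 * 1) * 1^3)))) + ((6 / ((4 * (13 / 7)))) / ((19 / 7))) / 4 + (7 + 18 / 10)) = 39380.87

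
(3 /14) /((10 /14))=3 /10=0.30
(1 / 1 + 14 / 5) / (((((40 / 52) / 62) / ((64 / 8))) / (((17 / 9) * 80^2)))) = 266586112 / 9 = 29620679.11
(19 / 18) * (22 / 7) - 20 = -1051 / 63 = -16.68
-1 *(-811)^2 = -657721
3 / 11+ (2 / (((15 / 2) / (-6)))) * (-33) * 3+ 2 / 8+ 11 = 169.92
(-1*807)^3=-525557943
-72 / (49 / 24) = -1728 / 49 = -35.27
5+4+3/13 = 120/13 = 9.23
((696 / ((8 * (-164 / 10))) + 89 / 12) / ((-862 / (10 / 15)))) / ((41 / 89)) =-92471 / 26082396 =-0.00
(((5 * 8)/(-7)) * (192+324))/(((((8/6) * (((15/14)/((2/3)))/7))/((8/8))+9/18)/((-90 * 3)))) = 78019200/79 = 987584.81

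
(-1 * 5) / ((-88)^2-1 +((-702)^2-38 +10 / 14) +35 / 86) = -3010 / 301307093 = -0.00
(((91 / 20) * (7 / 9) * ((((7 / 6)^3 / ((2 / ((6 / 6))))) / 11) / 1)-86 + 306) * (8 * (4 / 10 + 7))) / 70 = 6970714567 / 37422000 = 186.27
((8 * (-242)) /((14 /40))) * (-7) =38720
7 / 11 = 0.64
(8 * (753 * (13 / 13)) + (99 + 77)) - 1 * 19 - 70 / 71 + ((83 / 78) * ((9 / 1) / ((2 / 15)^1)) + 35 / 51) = 1177300867 / 188292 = 6252.53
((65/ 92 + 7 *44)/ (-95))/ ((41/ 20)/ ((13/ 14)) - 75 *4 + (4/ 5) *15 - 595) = 0.00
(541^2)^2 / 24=85662167761 / 24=3569256990.04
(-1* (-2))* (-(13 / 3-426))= 2530 / 3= 843.33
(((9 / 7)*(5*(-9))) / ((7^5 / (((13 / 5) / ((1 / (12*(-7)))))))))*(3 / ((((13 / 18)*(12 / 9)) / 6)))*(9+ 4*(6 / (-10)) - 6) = 708588 / 84035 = 8.43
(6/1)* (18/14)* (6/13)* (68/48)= 459/91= 5.04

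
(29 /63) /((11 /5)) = 145 /693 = 0.21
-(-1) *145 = 145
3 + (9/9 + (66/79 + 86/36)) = 10273/1422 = 7.22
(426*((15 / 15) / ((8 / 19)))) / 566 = 4047 / 2264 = 1.79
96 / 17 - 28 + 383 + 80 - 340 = 1711 / 17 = 100.65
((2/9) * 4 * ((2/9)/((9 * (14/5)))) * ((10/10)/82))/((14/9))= 10/162729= 0.00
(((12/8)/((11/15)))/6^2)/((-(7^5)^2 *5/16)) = -0.00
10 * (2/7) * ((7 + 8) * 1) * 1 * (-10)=-3000/7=-428.57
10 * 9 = 90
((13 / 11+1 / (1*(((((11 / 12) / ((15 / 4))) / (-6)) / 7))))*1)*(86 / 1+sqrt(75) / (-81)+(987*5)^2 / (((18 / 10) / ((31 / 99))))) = -787293364153 / 1089+9385*sqrt(3) / 891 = -722950729.37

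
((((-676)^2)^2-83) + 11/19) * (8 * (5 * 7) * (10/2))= 5554799915529200/19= 292357890291010.53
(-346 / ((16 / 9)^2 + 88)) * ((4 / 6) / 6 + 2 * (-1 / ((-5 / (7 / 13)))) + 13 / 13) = -302058 / 59995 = -5.03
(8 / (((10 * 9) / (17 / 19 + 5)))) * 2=896 / 855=1.05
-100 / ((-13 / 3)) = 300 / 13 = 23.08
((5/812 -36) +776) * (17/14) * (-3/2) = -30645135/22736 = -1347.87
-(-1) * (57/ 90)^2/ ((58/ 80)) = 722/ 1305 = 0.55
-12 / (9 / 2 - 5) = 24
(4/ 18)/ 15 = 2/ 135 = 0.01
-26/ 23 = -1.13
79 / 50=1.58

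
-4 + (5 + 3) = 4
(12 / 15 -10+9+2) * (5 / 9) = 1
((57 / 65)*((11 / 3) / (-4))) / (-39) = 0.02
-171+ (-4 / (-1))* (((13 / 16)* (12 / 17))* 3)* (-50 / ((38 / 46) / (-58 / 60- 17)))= 2362182 / 323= 7313.26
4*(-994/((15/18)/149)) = -3554544/5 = -710908.80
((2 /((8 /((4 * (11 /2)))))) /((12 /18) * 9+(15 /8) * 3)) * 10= 440 /93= 4.73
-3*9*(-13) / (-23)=-351 / 23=-15.26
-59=-59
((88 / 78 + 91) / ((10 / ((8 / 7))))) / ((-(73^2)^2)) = -0.00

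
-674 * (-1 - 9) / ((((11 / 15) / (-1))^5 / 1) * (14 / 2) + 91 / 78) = -10236375000 / 482839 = -21200.39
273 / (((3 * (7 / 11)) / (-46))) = -6578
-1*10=-10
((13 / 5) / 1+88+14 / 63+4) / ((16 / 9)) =4267 / 80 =53.34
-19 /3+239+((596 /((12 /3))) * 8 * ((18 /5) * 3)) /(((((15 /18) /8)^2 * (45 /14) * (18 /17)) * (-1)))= -653199334 /1875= -348372.98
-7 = -7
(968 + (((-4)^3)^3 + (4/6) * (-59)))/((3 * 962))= -391823/4329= -90.51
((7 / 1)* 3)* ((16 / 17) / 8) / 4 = 21 / 34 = 0.62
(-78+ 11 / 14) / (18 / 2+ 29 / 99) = -4653 / 560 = -8.31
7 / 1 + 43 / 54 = 421 / 54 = 7.80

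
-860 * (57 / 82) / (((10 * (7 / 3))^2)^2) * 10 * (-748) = 37125297 / 2461025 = 15.09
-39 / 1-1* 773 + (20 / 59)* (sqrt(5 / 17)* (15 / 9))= -812 + 100* sqrt(85) / 3009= -811.69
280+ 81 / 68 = 19121 / 68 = 281.19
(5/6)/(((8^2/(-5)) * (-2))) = 25/768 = 0.03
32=32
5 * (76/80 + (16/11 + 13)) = 3389/44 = 77.02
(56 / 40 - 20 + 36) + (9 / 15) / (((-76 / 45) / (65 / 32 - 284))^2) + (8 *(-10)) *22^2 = -649963370437 / 29573120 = -21978.18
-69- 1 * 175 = -244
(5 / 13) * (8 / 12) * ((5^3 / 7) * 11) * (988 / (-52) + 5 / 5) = -82500 / 91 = -906.59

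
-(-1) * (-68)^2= 4624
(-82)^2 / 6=3362 / 3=1120.67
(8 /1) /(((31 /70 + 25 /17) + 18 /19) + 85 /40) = 723520 /450917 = 1.60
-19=-19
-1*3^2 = -9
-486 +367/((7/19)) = 3571/7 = 510.14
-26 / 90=-13 / 45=-0.29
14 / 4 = 7 / 2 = 3.50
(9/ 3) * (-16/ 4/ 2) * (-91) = 546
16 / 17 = 0.94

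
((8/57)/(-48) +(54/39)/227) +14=14132593/1009242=14.00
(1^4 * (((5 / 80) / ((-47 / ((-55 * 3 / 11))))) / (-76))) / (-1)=15 / 57152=0.00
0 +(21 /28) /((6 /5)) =5 /8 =0.62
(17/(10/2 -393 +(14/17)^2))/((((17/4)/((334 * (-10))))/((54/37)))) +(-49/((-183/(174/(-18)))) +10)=1367882213/23684958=57.75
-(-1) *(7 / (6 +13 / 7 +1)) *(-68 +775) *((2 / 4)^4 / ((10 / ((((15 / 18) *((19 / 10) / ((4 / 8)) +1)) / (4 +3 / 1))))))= 2.00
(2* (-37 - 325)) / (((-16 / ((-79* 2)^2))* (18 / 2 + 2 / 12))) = 6777726 / 55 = 123231.38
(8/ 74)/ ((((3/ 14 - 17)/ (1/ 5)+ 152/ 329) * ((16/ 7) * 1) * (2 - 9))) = 329/ 4064154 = 0.00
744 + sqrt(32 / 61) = 4 * sqrt(122) / 61 + 744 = 744.72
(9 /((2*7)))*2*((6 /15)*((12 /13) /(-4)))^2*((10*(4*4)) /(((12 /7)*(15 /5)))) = 288 /845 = 0.34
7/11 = 0.64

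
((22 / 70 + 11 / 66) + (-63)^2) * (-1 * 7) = -833591 / 30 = -27786.37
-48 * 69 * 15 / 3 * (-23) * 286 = 108931680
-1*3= -3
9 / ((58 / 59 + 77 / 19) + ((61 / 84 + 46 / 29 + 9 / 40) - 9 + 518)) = 245768040 / 14106350371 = 0.02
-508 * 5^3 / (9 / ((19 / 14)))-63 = -607219 / 63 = -9638.40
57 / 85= 0.67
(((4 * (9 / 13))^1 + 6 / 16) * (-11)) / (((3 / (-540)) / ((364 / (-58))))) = -1133055 / 29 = -39070.86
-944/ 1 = -944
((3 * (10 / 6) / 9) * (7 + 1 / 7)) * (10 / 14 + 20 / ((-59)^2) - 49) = -98036500 / 511707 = -191.59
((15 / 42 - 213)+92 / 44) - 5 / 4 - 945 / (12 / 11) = -83010 / 77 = -1078.05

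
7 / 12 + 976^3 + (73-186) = 929714063.58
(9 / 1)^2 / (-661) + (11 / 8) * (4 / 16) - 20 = -418361 / 21152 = -19.78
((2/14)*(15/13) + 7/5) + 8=4352/455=9.56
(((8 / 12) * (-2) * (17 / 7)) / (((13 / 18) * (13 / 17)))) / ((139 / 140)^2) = -19420800 / 3265249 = -5.95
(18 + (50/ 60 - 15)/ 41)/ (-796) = -4343/ 195816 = -0.02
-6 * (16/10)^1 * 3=-144/5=-28.80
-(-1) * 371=371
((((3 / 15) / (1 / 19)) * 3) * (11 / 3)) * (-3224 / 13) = -51832 / 5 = -10366.40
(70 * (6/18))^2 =4900/9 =544.44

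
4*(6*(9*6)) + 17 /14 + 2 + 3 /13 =236499 /182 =1299.45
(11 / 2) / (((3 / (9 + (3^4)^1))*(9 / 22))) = 1210 / 3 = 403.33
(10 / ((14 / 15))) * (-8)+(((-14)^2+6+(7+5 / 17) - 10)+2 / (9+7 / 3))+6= 14251 / 119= 119.76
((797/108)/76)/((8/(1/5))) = 797/328320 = 0.00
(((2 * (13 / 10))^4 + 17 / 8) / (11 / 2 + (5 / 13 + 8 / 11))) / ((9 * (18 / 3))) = 34193159 / 255285000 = 0.13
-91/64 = -1.42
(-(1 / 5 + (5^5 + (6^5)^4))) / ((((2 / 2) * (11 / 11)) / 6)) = -109684753201983036 / 5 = -21936950640396607.20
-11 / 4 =-2.75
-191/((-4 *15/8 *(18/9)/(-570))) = -7258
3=3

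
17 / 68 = 1 / 4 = 0.25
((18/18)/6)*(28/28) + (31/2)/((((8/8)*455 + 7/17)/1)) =9323/46452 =0.20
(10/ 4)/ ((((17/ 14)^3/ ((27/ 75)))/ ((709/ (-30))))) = -1459122/ 122825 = -11.88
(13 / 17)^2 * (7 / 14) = 169 / 578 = 0.29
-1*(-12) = 12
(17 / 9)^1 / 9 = 0.21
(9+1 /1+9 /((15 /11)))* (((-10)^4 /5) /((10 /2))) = 6640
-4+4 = 0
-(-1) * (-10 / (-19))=10 / 19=0.53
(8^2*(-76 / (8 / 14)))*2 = -17024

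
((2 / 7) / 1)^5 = 32 / 16807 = 0.00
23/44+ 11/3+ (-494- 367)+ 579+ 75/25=-36275/132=-274.81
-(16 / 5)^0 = -1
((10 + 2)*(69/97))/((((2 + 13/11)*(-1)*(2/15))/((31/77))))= -38502/4753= -8.10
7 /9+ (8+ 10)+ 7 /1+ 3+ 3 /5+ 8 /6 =1382 /45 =30.71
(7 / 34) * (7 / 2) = 49 / 68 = 0.72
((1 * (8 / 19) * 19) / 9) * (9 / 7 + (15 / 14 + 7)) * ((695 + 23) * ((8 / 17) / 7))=3009856 / 7497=401.47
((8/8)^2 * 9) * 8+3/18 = 433/6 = 72.17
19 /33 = 0.58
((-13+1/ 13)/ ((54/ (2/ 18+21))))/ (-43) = 5320/ 45279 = 0.12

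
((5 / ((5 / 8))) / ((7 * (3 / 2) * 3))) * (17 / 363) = 272 / 22869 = 0.01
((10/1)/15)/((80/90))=3/4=0.75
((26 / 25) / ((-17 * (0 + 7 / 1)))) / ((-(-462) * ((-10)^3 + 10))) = 0.00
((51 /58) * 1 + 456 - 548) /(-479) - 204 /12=-467009 /27782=-16.81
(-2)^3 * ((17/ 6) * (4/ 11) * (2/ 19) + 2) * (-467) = 4938992/ 627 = 7877.18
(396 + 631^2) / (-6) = -398557 / 6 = -66426.17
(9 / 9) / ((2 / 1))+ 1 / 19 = 21 / 38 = 0.55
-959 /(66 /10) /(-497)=685 /2343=0.29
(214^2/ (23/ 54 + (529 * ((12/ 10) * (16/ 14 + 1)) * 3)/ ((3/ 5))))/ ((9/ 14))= 26928048/ 2571101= 10.47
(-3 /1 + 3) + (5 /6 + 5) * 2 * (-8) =-280 /3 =-93.33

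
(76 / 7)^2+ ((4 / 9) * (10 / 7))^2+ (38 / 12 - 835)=-5664181 / 7938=-713.55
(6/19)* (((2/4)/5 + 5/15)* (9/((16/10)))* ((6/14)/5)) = 351/5320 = 0.07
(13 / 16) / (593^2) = 13 / 5626384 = 0.00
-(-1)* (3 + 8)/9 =11/9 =1.22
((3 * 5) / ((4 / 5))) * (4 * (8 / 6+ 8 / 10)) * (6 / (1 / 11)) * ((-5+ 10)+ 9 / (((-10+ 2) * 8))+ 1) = 61875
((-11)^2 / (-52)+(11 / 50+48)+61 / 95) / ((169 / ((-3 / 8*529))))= -1824127953 / 33394400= -54.62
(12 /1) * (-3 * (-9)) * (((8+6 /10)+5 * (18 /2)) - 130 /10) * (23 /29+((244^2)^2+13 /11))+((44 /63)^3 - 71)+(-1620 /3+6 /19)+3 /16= 194934303575046533993681 /4180785840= 46626235123071.15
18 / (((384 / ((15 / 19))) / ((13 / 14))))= 0.03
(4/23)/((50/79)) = 158/575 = 0.27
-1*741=-741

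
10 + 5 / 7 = 75 / 7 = 10.71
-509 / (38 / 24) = -6108 / 19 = -321.47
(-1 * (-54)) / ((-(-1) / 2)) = 108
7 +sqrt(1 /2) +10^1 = 17.71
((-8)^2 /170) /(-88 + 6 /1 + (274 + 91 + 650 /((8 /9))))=128 /344845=0.00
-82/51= -1.61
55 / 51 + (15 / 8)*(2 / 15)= 271 / 204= 1.33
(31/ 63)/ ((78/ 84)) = 62/ 117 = 0.53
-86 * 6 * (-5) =2580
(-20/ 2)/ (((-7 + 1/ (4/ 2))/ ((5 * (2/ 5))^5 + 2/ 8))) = 645/ 13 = 49.62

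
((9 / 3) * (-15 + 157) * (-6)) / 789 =-852 / 263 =-3.24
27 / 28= 0.96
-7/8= -0.88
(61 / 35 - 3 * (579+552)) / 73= -46.46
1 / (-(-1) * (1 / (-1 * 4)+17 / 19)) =76 / 49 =1.55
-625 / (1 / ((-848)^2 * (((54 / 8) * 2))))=-6067440000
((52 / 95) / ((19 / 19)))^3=140608 / 857375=0.16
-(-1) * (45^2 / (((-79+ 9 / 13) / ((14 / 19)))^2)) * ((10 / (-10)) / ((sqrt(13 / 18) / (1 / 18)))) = -0.01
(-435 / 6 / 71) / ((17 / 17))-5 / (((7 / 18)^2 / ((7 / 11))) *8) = -19960 / 5467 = -3.65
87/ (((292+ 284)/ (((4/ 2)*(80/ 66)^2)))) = 1450/ 3267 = 0.44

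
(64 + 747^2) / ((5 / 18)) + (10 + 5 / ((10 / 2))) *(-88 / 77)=70316758 / 35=2009050.23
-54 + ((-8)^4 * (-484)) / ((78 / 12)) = -3965630 / 13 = -305048.46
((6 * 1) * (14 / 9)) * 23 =644 / 3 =214.67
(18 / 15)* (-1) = -6 / 5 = -1.20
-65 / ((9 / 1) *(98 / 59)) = -3835 / 882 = -4.35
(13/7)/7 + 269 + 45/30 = 26535/98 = 270.77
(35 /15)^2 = 49 /9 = 5.44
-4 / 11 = -0.36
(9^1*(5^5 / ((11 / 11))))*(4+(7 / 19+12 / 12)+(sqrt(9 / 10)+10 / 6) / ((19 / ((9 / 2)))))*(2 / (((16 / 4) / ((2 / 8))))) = 151875*sqrt(10) / 608+6159375 / 304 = 21051.02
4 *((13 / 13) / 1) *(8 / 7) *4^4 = 8192 / 7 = 1170.29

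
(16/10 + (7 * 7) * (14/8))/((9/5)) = 48.53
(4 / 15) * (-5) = -4 / 3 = -1.33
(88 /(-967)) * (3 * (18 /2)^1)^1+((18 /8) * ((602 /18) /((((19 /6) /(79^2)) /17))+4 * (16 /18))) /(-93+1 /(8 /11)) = -370610292412 /13467409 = -27519.05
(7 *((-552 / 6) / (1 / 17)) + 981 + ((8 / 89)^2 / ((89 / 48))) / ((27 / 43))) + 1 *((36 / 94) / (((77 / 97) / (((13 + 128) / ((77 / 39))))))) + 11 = -373226949293354 / 37617850809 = -9921.54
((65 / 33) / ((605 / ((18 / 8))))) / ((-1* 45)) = -13 / 79860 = -0.00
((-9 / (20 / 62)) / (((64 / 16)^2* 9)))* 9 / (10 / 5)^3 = -279 / 1280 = -0.22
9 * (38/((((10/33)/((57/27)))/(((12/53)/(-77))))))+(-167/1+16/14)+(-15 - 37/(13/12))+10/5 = -5305708/24115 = -220.02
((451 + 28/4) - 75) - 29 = 354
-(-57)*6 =342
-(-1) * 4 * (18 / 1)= 72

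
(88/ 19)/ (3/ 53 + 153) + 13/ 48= 15469/ 51376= 0.30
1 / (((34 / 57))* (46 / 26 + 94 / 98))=36309 / 59092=0.61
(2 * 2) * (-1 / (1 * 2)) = -2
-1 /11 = -0.09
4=4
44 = 44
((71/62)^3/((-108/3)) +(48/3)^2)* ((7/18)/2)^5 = 36909397852159/518788180574208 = 0.07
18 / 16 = 9 / 8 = 1.12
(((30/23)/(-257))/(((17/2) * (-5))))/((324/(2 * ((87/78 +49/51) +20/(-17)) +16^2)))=170921/1798817787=0.00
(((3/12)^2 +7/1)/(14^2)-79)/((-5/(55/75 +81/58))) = 15822767/470400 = 33.64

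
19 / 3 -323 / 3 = -304 / 3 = -101.33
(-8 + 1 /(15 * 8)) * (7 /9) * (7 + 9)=-13426 /135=-99.45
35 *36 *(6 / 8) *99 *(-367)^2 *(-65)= -819053910675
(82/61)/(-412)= -41/12566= -0.00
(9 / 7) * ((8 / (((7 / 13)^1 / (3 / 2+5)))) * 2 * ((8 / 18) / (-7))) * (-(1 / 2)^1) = 2704 / 343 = 7.88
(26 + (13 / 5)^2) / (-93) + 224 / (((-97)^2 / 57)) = 7326543 / 7291975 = 1.00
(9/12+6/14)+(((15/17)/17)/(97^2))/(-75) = 1.18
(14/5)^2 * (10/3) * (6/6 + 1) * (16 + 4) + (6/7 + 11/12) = 29319/28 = 1047.11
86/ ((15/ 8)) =688/ 15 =45.87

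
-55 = -55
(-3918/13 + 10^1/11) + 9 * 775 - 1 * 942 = 819751/143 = 5732.52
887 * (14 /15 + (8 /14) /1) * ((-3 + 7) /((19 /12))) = 3371.93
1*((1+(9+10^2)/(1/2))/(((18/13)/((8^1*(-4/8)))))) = -1898/3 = -632.67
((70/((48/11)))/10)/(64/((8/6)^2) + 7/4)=77/1812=0.04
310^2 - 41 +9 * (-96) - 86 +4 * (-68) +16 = 94853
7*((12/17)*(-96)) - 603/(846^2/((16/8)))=-474.35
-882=-882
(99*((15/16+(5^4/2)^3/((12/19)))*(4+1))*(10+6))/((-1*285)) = -1342773463.55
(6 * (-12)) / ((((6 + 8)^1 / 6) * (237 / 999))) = -71928 / 553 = -130.07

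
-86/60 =-43/30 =-1.43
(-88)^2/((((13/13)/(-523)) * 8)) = -506264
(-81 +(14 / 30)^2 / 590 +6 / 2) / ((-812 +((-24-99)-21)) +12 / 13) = 134607863 / 1648224000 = 0.08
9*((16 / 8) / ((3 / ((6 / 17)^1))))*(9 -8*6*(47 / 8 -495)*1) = 845532 / 17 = 49737.18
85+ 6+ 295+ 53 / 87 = 386.61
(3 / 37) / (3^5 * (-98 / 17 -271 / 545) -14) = -27795 / 526430117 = -0.00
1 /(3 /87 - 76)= -29 /2203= -0.01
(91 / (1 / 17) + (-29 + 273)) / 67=1791 / 67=26.73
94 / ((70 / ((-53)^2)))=132023 / 35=3772.09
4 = 4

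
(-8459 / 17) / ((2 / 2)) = -8459 / 17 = -497.59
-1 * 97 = -97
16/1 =16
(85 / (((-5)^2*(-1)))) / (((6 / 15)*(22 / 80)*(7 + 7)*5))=-34 / 77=-0.44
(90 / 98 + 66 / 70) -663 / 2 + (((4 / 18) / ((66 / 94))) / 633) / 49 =-329.64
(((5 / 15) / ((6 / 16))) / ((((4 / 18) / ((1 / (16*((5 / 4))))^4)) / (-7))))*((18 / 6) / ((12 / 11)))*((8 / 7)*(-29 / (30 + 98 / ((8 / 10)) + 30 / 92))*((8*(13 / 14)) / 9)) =95381 / 1107225000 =0.00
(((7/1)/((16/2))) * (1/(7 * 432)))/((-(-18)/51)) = 17/20736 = 0.00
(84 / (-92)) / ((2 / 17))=-357 / 46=-7.76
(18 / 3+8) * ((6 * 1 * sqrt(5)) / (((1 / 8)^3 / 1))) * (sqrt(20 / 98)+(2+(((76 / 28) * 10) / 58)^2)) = 256843.77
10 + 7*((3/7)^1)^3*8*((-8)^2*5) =69610/49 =1420.61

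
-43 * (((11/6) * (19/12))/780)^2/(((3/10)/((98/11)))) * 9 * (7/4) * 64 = -58568279/3285360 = -17.83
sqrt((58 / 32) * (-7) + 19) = sqrt(101) / 4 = 2.51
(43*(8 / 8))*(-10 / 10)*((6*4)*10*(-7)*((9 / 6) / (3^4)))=12040 / 9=1337.78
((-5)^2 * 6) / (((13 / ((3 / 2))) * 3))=75 / 13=5.77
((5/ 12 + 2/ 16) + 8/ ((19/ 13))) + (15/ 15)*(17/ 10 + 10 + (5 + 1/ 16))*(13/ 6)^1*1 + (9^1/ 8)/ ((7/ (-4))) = 2661569/ 63840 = 41.69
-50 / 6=-25 / 3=-8.33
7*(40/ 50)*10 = 56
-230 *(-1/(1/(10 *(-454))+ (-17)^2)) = 0.80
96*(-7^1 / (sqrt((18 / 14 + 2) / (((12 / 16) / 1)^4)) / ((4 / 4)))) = -378*sqrt(161) / 23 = -208.53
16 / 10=8 / 5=1.60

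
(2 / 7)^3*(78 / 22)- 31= -116651 / 3773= -30.92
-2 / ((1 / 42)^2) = -3528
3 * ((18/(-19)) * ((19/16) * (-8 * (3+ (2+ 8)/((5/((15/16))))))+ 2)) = 19143/152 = 125.94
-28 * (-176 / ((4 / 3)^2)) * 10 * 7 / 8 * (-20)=-485100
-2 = -2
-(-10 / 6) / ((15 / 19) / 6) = 38 / 3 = 12.67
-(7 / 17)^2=-49 / 289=-0.17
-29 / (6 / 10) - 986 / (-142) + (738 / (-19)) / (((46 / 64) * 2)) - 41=-10184017 / 93081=-109.41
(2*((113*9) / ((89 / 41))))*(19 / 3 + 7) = 1111920 / 89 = 12493.48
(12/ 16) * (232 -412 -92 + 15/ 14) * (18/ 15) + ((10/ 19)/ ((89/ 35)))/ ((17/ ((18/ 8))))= -981226089/ 4024580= -243.81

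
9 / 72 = 1 / 8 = 0.12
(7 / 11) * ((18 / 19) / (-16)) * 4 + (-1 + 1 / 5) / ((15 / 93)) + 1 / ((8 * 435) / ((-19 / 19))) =-18586681 / 3636600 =-5.11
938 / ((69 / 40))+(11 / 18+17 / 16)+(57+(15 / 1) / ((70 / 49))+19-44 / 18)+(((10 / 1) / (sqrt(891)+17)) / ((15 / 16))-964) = -111256687 / 332304+48 * sqrt(11) / 301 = -334.28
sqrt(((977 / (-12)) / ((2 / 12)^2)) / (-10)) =sqrt(29310) / 10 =17.12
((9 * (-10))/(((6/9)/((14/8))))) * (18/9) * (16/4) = -1890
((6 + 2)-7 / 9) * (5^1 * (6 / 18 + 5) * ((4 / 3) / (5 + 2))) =20800 / 567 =36.68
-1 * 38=-38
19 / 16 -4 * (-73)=4691 / 16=293.19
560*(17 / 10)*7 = 6664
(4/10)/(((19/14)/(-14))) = -392/95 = -4.13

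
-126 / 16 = -63 / 8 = -7.88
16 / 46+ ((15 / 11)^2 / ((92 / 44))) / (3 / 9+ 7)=2611 / 5566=0.47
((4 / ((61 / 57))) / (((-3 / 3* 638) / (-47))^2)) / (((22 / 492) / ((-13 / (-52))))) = 15487299 / 136563262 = 0.11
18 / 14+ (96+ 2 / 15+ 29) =13274 / 105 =126.42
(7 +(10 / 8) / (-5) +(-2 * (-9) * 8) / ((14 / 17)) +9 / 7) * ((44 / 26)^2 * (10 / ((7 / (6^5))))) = 5818534.50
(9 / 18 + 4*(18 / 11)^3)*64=1535584 / 1331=1153.71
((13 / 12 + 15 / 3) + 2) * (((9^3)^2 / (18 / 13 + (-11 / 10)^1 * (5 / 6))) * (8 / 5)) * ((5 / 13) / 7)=412398216 / 511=807041.52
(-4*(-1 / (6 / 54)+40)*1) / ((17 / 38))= -4712 / 17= -277.18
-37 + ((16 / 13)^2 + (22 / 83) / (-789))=-392729257 / 11067303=-35.49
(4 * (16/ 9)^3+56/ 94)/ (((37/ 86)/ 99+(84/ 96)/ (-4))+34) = 11964402560/ 17521371063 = 0.68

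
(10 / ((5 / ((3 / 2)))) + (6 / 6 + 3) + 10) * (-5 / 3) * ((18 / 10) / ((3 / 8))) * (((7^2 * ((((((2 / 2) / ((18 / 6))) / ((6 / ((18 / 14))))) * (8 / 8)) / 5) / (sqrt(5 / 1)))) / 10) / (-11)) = 238 * sqrt(5) / 1375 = 0.39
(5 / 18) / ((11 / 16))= 40 / 99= 0.40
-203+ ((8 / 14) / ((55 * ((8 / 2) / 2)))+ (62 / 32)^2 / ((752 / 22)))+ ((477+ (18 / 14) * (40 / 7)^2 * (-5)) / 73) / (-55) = -26902940924557 / 132558469120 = -202.95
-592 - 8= -600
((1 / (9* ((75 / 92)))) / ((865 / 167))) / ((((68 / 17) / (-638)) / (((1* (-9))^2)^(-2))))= -0.00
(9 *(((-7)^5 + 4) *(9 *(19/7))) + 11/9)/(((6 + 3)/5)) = -1163691380/567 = -2052365.75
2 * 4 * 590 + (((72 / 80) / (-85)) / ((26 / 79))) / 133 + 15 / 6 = 13880843539 / 2939300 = 4722.50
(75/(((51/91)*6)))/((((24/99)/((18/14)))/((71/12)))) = 699.89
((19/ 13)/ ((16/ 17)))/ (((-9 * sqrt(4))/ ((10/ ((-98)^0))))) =-1615/ 1872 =-0.86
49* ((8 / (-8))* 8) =-392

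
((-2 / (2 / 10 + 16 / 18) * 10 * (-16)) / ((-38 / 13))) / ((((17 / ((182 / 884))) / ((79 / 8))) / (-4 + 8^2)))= -27729000 / 38437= -721.41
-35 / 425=-7 / 85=-0.08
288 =288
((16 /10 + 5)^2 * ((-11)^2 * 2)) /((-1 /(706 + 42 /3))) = -37949472 /5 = -7589894.40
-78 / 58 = -39 / 29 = -1.34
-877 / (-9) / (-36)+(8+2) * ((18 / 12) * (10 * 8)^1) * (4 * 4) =6219923 / 324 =19197.29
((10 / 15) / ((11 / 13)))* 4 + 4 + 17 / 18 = 1603 / 198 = 8.10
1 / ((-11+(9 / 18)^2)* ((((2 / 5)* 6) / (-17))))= 0.66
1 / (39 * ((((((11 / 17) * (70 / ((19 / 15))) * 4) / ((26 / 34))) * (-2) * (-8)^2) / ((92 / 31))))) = -437 / 137491200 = -0.00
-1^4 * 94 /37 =-2.54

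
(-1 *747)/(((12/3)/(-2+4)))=-747/2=-373.50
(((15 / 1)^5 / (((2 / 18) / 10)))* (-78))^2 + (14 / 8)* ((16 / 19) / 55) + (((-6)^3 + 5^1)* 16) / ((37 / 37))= 28417561910156246624.03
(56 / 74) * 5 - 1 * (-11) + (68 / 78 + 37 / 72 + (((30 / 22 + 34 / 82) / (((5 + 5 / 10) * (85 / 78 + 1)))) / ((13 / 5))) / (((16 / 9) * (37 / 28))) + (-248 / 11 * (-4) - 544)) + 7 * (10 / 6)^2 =-3903689855083 / 9334974792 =-418.18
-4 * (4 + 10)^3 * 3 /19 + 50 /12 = -197093 /114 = -1728.89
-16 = -16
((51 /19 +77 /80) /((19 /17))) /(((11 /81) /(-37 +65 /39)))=-134844561 /158840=-848.93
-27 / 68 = -0.40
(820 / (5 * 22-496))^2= 168100 / 37249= 4.51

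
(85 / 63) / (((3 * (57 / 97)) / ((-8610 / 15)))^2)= 37643339020 / 263169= 143038.65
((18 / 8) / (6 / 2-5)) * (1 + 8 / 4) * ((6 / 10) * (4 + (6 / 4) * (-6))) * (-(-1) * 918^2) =17065161 / 2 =8532580.50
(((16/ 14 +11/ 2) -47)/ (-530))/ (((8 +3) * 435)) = 113/ 7100940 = 0.00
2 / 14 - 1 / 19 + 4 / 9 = 640 / 1197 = 0.53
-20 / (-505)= 4 / 101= 0.04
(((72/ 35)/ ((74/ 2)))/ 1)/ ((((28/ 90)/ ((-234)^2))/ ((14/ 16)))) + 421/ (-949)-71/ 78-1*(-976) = 9536.88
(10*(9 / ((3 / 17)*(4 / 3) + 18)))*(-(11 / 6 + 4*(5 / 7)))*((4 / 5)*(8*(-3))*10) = 964512 / 217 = 4444.76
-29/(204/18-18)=87/20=4.35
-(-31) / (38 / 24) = 372 / 19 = 19.58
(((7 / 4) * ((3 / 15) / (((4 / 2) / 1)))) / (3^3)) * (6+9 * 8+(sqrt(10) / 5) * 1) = 7 * sqrt(10) / 5400+91 / 180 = 0.51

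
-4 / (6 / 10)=-20 / 3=-6.67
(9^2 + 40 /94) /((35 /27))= 103329 /1645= 62.81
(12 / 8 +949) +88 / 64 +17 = 7751 / 8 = 968.88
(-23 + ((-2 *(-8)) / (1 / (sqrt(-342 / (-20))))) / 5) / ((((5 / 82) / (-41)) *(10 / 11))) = 7224.30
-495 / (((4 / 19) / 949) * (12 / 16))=-2975115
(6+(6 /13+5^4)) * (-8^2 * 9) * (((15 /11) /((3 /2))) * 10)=-472838400 /143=-3306562.24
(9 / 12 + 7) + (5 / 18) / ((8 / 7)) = 1151 / 144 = 7.99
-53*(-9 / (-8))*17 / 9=-112.62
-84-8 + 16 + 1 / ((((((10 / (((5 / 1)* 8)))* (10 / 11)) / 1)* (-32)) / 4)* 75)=-114011 / 1500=-76.01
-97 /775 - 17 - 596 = -475172 /775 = -613.13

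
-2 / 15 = -0.13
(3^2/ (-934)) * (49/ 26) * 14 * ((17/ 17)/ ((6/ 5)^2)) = -8575/ 48568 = -0.18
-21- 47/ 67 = -1454/ 67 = -21.70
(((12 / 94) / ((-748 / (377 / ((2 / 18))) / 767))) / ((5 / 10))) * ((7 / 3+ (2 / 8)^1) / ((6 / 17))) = -26891787 / 4136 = -6501.88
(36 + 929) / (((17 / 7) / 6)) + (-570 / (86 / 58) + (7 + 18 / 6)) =2009.70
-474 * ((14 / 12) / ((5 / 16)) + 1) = -11218 / 5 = -2243.60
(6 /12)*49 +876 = 1801 /2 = 900.50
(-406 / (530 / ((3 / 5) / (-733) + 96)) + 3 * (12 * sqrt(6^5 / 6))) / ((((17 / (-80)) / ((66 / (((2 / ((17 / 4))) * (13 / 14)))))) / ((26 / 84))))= -52240526316 / 194245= -268941.42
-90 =-90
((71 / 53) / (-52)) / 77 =-71 / 212212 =-0.00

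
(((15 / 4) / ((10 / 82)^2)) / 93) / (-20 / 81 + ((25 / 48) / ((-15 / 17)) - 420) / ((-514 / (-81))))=-279947016 / 6869036575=-0.04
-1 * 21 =-21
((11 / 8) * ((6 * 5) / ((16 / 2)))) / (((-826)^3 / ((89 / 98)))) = -14685 / 1767324084736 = -0.00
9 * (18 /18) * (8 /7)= 72 /7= 10.29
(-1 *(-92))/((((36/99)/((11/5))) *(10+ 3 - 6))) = 2783/35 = 79.51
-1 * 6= -6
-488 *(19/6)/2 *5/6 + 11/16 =-92621/144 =-643.20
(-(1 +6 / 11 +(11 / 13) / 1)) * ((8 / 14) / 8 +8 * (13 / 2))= -124659 / 1001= -124.53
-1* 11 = -11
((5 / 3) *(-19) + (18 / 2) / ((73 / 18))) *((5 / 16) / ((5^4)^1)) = -6449 / 438000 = -0.01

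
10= 10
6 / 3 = 2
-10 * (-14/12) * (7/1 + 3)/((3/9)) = 350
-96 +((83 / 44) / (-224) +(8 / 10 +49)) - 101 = -7254431 / 49280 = -147.21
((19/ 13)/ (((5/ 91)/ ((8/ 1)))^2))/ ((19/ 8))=326144/ 25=13045.76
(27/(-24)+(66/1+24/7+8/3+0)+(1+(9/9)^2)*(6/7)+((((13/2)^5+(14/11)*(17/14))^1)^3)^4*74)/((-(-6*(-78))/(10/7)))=-83829811559098778269202513719205527183606823418858220136960734554958829621853979565/62232200576901804465185125778325504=-1347048807241008524030797000000000000000000000000.00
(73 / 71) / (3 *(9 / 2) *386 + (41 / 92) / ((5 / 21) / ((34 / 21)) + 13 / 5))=1568186 / 7948179277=0.00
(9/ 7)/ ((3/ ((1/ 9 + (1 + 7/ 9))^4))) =83521/ 15309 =5.46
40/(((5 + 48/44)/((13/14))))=2860/469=6.10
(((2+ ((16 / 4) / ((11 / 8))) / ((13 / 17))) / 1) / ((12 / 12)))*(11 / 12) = 415 / 78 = 5.32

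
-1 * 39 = -39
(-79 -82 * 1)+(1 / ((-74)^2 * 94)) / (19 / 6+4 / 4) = -1035922297 / 6434300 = -161.00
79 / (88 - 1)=79 / 87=0.91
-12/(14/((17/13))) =-102/91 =-1.12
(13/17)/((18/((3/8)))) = 13/816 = 0.02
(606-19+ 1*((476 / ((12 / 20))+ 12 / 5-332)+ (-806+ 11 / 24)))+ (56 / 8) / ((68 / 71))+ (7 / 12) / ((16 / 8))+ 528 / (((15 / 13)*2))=122806 / 255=481.59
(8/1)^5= 32768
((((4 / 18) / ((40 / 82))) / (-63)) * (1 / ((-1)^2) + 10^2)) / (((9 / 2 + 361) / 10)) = -8282 / 414477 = -0.02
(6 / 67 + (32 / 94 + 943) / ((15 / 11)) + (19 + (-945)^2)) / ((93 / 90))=84431227878 / 97619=864905.68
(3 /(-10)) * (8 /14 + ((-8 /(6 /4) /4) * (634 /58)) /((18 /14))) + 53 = 102731 /1827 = 56.23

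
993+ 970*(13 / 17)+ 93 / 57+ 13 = 565055 / 323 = 1749.40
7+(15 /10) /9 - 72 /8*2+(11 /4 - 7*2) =-265 /12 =-22.08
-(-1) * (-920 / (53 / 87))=-80040 / 53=-1510.19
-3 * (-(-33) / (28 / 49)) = -693 / 4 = -173.25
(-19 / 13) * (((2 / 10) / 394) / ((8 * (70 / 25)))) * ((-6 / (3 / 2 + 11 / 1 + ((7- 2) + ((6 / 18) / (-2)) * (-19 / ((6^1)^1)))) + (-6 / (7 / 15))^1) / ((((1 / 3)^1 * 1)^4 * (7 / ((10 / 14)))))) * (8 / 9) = 25616655 / 7981351378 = 0.00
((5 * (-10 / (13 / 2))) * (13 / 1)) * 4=-400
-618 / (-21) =206 / 7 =29.43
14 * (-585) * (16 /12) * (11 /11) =-10920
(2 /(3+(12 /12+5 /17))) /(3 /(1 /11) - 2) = 34 /2263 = 0.02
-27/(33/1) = -9/11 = -0.82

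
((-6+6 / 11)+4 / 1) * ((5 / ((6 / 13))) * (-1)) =520 / 33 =15.76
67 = 67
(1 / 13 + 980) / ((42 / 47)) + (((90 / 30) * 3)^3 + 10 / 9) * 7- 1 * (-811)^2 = -1067179063 / 1638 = -651513.47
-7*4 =-28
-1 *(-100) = 100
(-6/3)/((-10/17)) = 17/5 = 3.40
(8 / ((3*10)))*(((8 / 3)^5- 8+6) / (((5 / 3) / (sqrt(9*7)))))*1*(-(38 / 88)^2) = -5826901*sqrt(7) / 490050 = -31.46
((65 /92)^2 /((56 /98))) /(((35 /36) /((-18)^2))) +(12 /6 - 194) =209733 /2116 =99.12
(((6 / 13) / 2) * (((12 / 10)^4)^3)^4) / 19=67356773122063671720261633371378024448 / 877520278663723729550838470458984375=76.76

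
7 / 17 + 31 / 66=989 / 1122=0.88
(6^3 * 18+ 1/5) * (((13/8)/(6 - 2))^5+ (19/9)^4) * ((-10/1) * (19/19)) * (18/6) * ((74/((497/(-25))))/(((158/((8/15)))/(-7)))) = -15736077877681656325/77176554651648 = -203897.13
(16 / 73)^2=0.05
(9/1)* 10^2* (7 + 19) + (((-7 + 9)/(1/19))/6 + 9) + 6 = 70264/3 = 23421.33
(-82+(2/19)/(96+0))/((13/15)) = -373915/3952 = -94.61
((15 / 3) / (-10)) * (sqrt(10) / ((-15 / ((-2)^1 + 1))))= -0.11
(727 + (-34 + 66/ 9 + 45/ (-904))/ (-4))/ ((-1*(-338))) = 612227/ 282048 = 2.17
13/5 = 2.60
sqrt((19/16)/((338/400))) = 5 * sqrt(38)/26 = 1.19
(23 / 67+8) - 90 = -5471 / 67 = -81.66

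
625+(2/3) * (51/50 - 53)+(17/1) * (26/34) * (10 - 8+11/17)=796567/1275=624.76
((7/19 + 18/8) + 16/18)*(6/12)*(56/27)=16793/4617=3.64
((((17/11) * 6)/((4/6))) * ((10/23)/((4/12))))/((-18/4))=-4.03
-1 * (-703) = 703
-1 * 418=-418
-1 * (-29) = 29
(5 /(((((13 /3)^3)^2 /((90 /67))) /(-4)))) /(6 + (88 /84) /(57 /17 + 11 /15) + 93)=-1196398350 /29266386182891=-0.00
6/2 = 3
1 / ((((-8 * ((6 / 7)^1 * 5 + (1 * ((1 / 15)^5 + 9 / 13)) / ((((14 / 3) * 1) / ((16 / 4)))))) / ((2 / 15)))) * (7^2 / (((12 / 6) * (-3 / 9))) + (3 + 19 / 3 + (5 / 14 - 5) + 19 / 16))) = 64496250 / 1276778489123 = 0.00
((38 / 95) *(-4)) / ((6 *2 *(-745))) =2 / 11175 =0.00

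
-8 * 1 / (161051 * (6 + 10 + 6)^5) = -1 / 103749698404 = -0.00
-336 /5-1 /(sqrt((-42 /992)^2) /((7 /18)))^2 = -552464 /3645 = -151.57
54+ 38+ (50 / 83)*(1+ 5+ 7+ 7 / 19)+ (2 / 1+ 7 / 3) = 493853 / 4731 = 104.39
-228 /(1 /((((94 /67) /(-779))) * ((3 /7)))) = 3384 /19229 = 0.18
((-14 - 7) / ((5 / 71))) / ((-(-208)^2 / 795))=237069 / 43264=5.48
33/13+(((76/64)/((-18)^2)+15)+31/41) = 18.30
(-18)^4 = 104976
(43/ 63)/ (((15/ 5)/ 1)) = 43/ 189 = 0.23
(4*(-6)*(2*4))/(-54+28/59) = 5664/1579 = 3.59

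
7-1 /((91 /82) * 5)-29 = -10092 /455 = -22.18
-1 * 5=-5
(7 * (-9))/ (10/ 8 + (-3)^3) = 252/ 103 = 2.45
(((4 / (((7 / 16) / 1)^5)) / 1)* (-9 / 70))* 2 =-37748736 / 588245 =-64.17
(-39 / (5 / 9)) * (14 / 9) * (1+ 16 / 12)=-1274 / 5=-254.80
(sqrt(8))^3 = 16 * sqrt(2) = 22.63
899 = 899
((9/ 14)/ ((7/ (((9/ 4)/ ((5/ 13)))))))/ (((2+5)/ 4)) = 0.31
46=46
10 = 10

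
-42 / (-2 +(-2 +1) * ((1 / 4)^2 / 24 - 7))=-16128 / 1919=-8.40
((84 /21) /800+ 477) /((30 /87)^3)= 2326734989 /200000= 11633.67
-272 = -272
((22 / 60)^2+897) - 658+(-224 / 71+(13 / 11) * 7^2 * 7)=450800101 / 702900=641.34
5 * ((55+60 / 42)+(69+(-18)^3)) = -199730 / 7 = -28532.86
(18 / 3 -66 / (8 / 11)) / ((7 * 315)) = -113 / 2940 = -0.04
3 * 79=237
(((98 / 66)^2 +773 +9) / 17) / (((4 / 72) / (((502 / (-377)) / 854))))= -428707498 / 331133803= -1.29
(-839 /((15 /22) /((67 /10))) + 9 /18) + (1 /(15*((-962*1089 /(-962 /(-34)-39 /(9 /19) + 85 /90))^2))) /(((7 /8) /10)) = -65641199554123079389 /7962228973477350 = -8244.07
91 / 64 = 1.42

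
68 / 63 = 1.08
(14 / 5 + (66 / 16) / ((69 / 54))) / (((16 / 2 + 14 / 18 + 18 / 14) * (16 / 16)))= 174699 / 291640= 0.60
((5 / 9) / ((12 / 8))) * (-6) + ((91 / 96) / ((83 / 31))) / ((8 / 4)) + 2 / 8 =-85825 / 47808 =-1.80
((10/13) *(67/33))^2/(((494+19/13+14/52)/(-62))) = -55663600/182469573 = -0.31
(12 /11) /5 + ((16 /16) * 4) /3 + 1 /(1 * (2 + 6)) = 2213 /1320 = 1.68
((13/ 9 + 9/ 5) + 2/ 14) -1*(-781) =247082/ 315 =784.39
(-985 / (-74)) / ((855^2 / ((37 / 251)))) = 197 / 73394910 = 0.00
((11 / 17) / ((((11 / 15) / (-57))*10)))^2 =25.29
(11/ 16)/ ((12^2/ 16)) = 11/ 144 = 0.08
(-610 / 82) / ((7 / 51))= -15555 / 287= -54.20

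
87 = 87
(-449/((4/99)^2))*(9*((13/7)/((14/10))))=-2574379665/784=-3283647.53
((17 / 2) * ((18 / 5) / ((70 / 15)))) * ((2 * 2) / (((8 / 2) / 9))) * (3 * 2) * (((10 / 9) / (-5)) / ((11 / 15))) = -8262 / 77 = -107.30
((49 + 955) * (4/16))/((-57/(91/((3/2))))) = -45682/171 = -267.15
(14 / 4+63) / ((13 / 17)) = 2261 / 26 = 86.96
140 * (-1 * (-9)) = 1260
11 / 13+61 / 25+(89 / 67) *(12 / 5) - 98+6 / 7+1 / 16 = -220970263 / 2438800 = -90.61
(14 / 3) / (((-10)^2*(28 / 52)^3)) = 2197 / 7350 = 0.30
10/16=5/8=0.62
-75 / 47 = -1.60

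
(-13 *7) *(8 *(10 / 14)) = -520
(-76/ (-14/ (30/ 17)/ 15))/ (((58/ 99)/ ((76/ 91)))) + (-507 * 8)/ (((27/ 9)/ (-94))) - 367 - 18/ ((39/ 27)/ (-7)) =39887313799/ 314041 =127013.08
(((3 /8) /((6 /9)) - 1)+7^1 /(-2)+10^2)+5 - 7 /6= 4795 /48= 99.90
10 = 10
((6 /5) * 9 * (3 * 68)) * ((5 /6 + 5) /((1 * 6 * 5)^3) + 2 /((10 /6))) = 661079 /250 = 2644.32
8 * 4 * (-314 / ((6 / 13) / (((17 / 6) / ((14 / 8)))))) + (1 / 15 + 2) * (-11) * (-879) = -4808521 / 315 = -15265.15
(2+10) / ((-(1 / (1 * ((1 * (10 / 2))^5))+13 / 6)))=-225000 / 40631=-5.54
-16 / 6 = -2.67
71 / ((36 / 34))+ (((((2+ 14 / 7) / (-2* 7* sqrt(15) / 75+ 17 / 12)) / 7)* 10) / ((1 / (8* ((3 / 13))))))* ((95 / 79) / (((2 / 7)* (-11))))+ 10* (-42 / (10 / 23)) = -4904711356769 / 5432795082 - 153216000* sqrt(15) / 301821949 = -904.76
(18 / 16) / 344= 9 / 2752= 0.00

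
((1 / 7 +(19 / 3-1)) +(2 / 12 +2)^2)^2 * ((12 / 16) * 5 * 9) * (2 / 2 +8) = 98534535 / 3136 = 31420.45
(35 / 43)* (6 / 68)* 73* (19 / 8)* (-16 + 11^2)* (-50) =-382291875 / 5848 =-65371.39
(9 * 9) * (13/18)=117/2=58.50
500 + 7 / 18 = 9007 / 18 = 500.39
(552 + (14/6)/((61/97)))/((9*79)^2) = 101695/92510343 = 0.00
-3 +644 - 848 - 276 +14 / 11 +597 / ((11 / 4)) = -2911 / 11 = -264.64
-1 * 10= -10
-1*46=-46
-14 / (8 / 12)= -21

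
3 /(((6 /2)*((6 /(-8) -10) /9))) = -36 /43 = -0.84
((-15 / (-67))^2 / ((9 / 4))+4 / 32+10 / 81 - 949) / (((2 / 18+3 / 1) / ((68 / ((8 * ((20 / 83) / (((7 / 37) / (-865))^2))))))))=-27257872954123 / 52970948262432000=-0.00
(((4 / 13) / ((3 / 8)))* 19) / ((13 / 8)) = 4864 / 507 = 9.59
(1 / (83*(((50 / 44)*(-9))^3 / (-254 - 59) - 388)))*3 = -9998472 / 106384842221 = -0.00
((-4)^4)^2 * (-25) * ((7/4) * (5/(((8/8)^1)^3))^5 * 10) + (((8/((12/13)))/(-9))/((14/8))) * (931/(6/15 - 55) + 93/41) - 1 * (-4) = -2082931199717908/23247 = -89599999987.87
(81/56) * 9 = 729/56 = 13.02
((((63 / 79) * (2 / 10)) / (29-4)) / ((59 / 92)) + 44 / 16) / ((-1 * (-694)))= 6432059 / 1617367000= 0.00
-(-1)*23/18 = 23/18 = 1.28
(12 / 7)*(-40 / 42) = -1.63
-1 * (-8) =8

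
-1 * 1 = -1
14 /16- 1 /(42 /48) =-15 /56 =-0.27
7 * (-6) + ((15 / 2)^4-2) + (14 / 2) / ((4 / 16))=50369 / 16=3148.06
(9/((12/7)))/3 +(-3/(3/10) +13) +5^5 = 12519/4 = 3129.75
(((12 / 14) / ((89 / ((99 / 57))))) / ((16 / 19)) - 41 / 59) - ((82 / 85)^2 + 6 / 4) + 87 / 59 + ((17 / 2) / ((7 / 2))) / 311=-1072589352109 / 660736480600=-1.62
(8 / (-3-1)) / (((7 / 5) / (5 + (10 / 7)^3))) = -27150 / 2401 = -11.31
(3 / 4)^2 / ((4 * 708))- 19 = -286973 / 15104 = -19.00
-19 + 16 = -3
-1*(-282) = 282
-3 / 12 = -1 / 4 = -0.25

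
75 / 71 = 1.06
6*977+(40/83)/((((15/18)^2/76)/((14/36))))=2441242/415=5882.51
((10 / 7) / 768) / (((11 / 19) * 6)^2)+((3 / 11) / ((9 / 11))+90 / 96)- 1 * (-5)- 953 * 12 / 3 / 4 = -11085181843 / 11708928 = -946.73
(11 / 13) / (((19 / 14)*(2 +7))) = 154 / 2223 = 0.07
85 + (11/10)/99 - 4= 7291/90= 81.01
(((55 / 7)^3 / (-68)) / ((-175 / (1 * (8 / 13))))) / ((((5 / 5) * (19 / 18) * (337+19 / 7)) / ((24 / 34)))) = 1437480 / 29111914741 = 0.00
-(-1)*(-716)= -716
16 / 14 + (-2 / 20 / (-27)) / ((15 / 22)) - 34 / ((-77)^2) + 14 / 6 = 41732294 / 12006225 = 3.48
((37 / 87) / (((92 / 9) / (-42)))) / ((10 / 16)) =-9324 / 3335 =-2.80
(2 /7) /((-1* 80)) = -1 /280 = -0.00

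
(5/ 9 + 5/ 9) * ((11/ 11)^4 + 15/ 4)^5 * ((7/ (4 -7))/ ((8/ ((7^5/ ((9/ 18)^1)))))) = -1456552856255/ 55296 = -26341016.64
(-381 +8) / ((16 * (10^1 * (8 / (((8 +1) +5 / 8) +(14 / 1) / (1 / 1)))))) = -70497 / 10240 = -6.88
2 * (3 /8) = 3 /4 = 0.75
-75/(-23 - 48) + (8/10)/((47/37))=28133/16685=1.69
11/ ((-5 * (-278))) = 11/ 1390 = 0.01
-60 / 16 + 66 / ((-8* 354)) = -1781 / 472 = -3.77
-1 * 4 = -4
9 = 9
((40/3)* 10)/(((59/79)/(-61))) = -1927600/177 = -10890.40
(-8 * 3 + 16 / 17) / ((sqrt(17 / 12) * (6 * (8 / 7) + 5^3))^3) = -3226944 * sqrt(51) / 3863241584371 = -0.00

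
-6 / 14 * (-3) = 9 / 7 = 1.29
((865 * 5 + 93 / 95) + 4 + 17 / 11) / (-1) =-4331.52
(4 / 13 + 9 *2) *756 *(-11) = -152246.77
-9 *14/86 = -63/43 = -1.47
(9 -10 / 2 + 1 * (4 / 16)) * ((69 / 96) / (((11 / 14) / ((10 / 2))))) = 13685 / 704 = 19.44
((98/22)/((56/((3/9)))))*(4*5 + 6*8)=119/66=1.80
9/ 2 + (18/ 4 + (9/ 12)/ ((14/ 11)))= 537/ 56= 9.59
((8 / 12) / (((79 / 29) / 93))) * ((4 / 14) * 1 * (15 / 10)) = 5394 / 553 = 9.75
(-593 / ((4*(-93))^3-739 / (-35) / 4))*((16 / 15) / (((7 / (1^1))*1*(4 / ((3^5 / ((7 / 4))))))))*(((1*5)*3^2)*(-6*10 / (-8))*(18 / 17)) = 0.02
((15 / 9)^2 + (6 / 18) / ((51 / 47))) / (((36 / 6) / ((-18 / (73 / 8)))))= -3776 / 3723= -1.01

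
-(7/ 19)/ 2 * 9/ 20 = -63/ 760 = -0.08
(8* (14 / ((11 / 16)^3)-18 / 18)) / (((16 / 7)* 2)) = 392091 / 5324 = 73.65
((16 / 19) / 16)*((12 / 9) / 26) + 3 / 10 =2243 / 7410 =0.30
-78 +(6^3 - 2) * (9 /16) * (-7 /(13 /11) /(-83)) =-599145 /8632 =-69.41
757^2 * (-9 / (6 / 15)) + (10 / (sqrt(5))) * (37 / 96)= -25787205 / 2 + 37 * sqrt(5) / 48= -12893600.78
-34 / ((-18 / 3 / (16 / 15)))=6.04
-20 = -20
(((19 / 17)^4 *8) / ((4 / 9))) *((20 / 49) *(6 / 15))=18766224 / 4092529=4.59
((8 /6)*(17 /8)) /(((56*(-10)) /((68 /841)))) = -289 /706440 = -0.00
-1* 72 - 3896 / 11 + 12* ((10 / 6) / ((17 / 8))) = -77936 / 187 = -416.77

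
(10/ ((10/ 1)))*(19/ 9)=19/ 9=2.11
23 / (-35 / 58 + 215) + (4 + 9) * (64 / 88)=1307914 / 136785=9.56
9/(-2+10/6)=-27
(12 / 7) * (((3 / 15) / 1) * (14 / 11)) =24 / 55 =0.44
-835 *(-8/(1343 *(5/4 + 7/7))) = 26720/12087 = 2.21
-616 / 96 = -77 / 12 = -6.42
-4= -4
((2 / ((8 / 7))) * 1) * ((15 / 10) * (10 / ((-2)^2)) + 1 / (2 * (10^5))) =5250007 / 800000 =6.56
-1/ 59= -0.02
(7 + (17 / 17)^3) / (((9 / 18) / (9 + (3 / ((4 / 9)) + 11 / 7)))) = 1940 / 7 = 277.14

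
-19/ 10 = -1.90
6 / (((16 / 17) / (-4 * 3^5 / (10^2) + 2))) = -49.22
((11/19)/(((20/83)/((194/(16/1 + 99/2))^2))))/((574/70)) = 34361668/13368419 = 2.57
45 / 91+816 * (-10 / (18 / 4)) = -494905 / 273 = -1812.84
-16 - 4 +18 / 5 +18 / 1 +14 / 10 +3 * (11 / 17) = 4.94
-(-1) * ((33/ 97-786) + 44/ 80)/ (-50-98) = 1523113/ 287120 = 5.30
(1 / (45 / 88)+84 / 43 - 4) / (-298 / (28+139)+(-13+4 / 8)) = 58784 / 9231885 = 0.01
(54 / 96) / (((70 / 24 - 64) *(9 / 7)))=-21 / 2932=-0.01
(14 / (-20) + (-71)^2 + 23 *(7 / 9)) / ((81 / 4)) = 910474 / 3645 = 249.79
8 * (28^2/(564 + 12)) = 98/9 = 10.89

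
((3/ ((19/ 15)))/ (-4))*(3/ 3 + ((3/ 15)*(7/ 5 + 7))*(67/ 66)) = -1674/ 1045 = -1.60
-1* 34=-34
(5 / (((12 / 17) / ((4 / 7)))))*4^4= 21760 / 21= 1036.19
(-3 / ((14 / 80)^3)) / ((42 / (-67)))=2144000 / 2401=892.96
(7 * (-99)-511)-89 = -1293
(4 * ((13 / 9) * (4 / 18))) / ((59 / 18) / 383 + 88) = 79664 / 5460579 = 0.01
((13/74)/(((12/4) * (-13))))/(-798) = 1/177156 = 0.00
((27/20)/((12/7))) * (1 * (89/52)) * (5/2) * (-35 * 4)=-196245/416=-471.74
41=41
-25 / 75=-1 / 3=-0.33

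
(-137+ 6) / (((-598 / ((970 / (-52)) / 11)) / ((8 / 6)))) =-63535 / 128271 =-0.50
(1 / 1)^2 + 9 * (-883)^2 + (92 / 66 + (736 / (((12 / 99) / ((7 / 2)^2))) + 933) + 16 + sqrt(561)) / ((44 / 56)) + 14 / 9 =14 * sqrt(561) / 11 + 7746145370 / 1089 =7113111.29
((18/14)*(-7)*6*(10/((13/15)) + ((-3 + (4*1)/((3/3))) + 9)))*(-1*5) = 75600/13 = 5815.38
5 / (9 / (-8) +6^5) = 40 / 62199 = 0.00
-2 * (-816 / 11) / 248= 204 / 341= 0.60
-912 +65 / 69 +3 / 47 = -2954354 / 3243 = -910.99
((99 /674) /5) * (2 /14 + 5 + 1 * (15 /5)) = 5643 /23590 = 0.24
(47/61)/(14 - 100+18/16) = -376/41419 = -0.01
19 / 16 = 1.19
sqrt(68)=2 *sqrt(17)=8.25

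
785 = 785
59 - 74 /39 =2227 /39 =57.10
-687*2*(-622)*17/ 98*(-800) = -5811470400/ 49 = -118601436.73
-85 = -85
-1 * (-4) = 4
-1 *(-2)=2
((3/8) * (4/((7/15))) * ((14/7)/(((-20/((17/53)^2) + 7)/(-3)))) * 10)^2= 152217022500/143716051801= 1.06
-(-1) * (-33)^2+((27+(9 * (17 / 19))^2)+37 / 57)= 1181.49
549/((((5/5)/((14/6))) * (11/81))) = 103761/11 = 9432.82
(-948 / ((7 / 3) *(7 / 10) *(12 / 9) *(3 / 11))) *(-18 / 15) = 93852 / 49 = 1915.35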